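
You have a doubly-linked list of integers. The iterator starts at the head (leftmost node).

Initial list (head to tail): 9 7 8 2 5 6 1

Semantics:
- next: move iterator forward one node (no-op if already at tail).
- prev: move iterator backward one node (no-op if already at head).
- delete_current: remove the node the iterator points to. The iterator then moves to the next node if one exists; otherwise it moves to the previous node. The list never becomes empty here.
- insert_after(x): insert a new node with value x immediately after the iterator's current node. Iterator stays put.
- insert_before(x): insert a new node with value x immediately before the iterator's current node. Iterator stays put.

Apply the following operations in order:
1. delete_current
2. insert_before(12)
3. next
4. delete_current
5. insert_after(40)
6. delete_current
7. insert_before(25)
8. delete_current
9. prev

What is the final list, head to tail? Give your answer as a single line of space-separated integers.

After 1 (delete_current): list=[7, 8, 2, 5, 6, 1] cursor@7
After 2 (insert_before(12)): list=[12, 7, 8, 2, 5, 6, 1] cursor@7
After 3 (next): list=[12, 7, 8, 2, 5, 6, 1] cursor@8
After 4 (delete_current): list=[12, 7, 2, 5, 6, 1] cursor@2
After 5 (insert_after(40)): list=[12, 7, 2, 40, 5, 6, 1] cursor@2
After 6 (delete_current): list=[12, 7, 40, 5, 6, 1] cursor@40
After 7 (insert_before(25)): list=[12, 7, 25, 40, 5, 6, 1] cursor@40
After 8 (delete_current): list=[12, 7, 25, 5, 6, 1] cursor@5
After 9 (prev): list=[12, 7, 25, 5, 6, 1] cursor@25

Answer: 12 7 25 5 6 1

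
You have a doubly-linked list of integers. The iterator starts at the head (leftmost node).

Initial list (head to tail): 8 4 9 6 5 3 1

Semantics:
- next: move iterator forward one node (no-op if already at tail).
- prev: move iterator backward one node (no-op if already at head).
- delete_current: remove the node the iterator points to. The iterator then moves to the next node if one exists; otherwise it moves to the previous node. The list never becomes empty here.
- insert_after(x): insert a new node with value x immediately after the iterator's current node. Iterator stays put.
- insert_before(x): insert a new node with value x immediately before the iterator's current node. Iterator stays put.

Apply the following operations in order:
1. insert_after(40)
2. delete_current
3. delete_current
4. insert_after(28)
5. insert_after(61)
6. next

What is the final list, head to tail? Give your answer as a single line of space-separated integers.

Answer: 4 61 28 9 6 5 3 1

Derivation:
After 1 (insert_after(40)): list=[8, 40, 4, 9, 6, 5, 3, 1] cursor@8
After 2 (delete_current): list=[40, 4, 9, 6, 5, 3, 1] cursor@40
After 3 (delete_current): list=[4, 9, 6, 5, 3, 1] cursor@4
After 4 (insert_after(28)): list=[4, 28, 9, 6, 5, 3, 1] cursor@4
After 5 (insert_after(61)): list=[4, 61, 28, 9, 6, 5, 3, 1] cursor@4
After 6 (next): list=[4, 61, 28, 9, 6, 5, 3, 1] cursor@61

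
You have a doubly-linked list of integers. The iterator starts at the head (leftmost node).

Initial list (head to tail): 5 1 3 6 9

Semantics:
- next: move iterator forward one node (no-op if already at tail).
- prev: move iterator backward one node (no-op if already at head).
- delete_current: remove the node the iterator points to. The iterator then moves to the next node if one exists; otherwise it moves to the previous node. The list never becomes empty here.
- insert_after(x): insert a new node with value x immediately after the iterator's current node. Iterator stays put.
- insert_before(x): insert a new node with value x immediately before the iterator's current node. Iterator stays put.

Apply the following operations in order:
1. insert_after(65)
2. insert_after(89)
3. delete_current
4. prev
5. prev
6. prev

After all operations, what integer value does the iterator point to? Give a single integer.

Answer: 89

Derivation:
After 1 (insert_after(65)): list=[5, 65, 1, 3, 6, 9] cursor@5
After 2 (insert_after(89)): list=[5, 89, 65, 1, 3, 6, 9] cursor@5
After 3 (delete_current): list=[89, 65, 1, 3, 6, 9] cursor@89
After 4 (prev): list=[89, 65, 1, 3, 6, 9] cursor@89
After 5 (prev): list=[89, 65, 1, 3, 6, 9] cursor@89
After 6 (prev): list=[89, 65, 1, 3, 6, 9] cursor@89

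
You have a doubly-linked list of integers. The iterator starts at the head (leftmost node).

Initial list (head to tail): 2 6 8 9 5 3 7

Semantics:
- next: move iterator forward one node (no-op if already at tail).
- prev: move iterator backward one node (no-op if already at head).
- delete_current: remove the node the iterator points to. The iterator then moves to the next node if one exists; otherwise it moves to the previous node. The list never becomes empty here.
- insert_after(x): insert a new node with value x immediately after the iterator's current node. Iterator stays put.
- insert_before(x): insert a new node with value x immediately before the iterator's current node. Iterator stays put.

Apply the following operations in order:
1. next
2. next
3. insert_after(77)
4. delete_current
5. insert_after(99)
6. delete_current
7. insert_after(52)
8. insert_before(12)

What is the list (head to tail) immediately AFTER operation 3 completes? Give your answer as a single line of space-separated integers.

Answer: 2 6 8 77 9 5 3 7

Derivation:
After 1 (next): list=[2, 6, 8, 9, 5, 3, 7] cursor@6
After 2 (next): list=[2, 6, 8, 9, 5, 3, 7] cursor@8
After 3 (insert_after(77)): list=[2, 6, 8, 77, 9, 5, 3, 7] cursor@8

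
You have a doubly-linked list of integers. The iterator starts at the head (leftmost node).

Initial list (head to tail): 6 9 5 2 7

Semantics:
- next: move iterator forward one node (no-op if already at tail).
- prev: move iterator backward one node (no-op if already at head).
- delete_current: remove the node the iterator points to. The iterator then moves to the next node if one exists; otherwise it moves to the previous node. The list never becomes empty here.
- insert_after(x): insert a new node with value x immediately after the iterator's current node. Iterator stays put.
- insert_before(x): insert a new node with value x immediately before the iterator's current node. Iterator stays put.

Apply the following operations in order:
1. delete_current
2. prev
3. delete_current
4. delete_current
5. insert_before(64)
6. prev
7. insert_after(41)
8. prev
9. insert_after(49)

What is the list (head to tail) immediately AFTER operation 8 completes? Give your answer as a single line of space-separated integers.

After 1 (delete_current): list=[9, 5, 2, 7] cursor@9
After 2 (prev): list=[9, 5, 2, 7] cursor@9
After 3 (delete_current): list=[5, 2, 7] cursor@5
After 4 (delete_current): list=[2, 7] cursor@2
After 5 (insert_before(64)): list=[64, 2, 7] cursor@2
After 6 (prev): list=[64, 2, 7] cursor@64
After 7 (insert_after(41)): list=[64, 41, 2, 7] cursor@64
After 8 (prev): list=[64, 41, 2, 7] cursor@64

Answer: 64 41 2 7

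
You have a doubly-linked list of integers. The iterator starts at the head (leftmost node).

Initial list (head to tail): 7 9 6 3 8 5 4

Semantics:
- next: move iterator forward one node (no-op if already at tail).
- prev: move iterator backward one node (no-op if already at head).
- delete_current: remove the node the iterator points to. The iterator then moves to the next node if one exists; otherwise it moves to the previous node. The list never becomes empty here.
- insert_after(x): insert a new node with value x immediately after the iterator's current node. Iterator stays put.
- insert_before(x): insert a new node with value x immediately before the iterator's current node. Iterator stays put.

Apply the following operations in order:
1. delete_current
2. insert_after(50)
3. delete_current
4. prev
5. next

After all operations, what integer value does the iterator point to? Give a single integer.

After 1 (delete_current): list=[9, 6, 3, 8, 5, 4] cursor@9
After 2 (insert_after(50)): list=[9, 50, 6, 3, 8, 5, 4] cursor@9
After 3 (delete_current): list=[50, 6, 3, 8, 5, 4] cursor@50
After 4 (prev): list=[50, 6, 3, 8, 5, 4] cursor@50
After 5 (next): list=[50, 6, 3, 8, 5, 4] cursor@6

Answer: 6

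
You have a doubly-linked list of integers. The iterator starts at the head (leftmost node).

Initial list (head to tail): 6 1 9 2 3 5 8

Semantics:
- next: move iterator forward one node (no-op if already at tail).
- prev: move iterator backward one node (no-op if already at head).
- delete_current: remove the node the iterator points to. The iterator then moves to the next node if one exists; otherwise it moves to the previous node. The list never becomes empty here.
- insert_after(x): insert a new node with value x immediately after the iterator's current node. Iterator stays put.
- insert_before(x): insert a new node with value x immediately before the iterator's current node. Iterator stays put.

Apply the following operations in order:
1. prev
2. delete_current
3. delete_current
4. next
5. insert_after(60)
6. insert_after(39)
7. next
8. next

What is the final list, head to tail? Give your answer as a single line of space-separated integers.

After 1 (prev): list=[6, 1, 9, 2, 3, 5, 8] cursor@6
After 2 (delete_current): list=[1, 9, 2, 3, 5, 8] cursor@1
After 3 (delete_current): list=[9, 2, 3, 5, 8] cursor@9
After 4 (next): list=[9, 2, 3, 5, 8] cursor@2
After 5 (insert_after(60)): list=[9, 2, 60, 3, 5, 8] cursor@2
After 6 (insert_after(39)): list=[9, 2, 39, 60, 3, 5, 8] cursor@2
After 7 (next): list=[9, 2, 39, 60, 3, 5, 8] cursor@39
After 8 (next): list=[9, 2, 39, 60, 3, 5, 8] cursor@60

Answer: 9 2 39 60 3 5 8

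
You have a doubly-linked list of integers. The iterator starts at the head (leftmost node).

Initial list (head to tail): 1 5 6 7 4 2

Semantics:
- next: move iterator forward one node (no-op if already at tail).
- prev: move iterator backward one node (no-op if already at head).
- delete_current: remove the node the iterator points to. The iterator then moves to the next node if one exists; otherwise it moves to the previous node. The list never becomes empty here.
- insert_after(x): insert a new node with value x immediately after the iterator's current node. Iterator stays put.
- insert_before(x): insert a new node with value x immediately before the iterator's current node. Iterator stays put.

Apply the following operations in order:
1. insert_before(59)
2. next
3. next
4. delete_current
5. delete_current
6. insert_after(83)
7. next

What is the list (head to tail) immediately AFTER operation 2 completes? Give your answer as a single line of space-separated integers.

Answer: 59 1 5 6 7 4 2

Derivation:
After 1 (insert_before(59)): list=[59, 1, 5, 6, 7, 4, 2] cursor@1
After 2 (next): list=[59, 1, 5, 6, 7, 4, 2] cursor@5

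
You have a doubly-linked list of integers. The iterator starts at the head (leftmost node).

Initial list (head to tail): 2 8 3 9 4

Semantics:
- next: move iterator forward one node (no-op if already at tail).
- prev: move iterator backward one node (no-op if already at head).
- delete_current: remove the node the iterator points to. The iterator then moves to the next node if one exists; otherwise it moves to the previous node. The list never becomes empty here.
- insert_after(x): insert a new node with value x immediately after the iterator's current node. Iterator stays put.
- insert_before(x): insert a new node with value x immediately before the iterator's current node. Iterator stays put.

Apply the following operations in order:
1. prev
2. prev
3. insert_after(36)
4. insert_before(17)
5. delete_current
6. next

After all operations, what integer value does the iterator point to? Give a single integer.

After 1 (prev): list=[2, 8, 3, 9, 4] cursor@2
After 2 (prev): list=[2, 8, 3, 9, 4] cursor@2
After 3 (insert_after(36)): list=[2, 36, 8, 3, 9, 4] cursor@2
After 4 (insert_before(17)): list=[17, 2, 36, 8, 3, 9, 4] cursor@2
After 5 (delete_current): list=[17, 36, 8, 3, 9, 4] cursor@36
After 6 (next): list=[17, 36, 8, 3, 9, 4] cursor@8

Answer: 8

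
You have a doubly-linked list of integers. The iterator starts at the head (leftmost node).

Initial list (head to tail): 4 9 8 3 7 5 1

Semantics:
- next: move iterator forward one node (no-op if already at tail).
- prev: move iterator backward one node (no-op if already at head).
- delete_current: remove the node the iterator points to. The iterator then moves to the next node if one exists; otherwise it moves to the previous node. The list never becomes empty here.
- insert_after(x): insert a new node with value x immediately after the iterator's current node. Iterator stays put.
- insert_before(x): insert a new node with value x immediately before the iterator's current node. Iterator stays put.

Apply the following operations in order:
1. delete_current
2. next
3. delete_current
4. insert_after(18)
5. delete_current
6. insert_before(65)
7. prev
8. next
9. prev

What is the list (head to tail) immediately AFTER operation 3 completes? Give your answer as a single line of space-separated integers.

After 1 (delete_current): list=[9, 8, 3, 7, 5, 1] cursor@9
After 2 (next): list=[9, 8, 3, 7, 5, 1] cursor@8
After 3 (delete_current): list=[9, 3, 7, 5, 1] cursor@3

Answer: 9 3 7 5 1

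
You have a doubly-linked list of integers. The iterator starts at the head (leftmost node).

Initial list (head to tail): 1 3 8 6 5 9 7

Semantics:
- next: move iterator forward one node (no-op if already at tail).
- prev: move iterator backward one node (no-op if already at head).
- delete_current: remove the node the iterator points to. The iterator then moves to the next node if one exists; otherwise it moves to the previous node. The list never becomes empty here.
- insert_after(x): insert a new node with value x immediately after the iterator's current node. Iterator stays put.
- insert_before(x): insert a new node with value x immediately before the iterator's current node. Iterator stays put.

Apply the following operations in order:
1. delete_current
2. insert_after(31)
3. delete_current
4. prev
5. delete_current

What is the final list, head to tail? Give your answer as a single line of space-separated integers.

After 1 (delete_current): list=[3, 8, 6, 5, 9, 7] cursor@3
After 2 (insert_after(31)): list=[3, 31, 8, 6, 5, 9, 7] cursor@3
After 3 (delete_current): list=[31, 8, 6, 5, 9, 7] cursor@31
After 4 (prev): list=[31, 8, 6, 5, 9, 7] cursor@31
After 5 (delete_current): list=[8, 6, 5, 9, 7] cursor@8

Answer: 8 6 5 9 7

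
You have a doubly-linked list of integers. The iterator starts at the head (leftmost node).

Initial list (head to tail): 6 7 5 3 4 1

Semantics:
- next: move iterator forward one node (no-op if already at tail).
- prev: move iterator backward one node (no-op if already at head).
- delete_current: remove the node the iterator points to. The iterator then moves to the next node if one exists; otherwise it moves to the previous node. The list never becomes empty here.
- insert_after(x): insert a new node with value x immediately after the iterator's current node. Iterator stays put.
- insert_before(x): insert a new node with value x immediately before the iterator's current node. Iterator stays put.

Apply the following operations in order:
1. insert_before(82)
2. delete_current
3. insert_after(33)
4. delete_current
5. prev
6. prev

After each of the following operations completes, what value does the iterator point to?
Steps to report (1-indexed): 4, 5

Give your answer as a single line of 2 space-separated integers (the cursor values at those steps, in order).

Answer: 33 82

Derivation:
After 1 (insert_before(82)): list=[82, 6, 7, 5, 3, 4, 1] cursor@6
After 2 (delete_current): list=[82, 7, 5, 3, 4, 1] cursor@7
After 3 (insert_after(33)): list=[82, 7, 33, 5, 3, 4, 1] cursor@7
After 4 (delete_current): list=[82, 33, 5, 3, 4, 1] cursor@33
After 5 (prev): list=[82, 33, 5, 3, 4, 1] cursor@82
After 6 (prev): list=[82, 33, 5, 3, 4, 1] cursor@82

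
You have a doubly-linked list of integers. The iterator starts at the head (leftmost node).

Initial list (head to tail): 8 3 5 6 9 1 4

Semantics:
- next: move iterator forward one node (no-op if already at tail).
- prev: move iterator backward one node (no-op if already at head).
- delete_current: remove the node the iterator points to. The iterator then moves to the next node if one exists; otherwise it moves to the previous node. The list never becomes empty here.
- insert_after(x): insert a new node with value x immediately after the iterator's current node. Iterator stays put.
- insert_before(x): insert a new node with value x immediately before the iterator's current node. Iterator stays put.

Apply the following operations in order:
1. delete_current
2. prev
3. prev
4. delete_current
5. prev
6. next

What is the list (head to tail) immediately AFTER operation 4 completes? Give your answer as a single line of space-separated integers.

Answer: 5 6 9 1 4

Derivation:
After 1 (delete_current): list=[3, 5, 6, 9, 1, 4] cursor@3
After 2 (prev): list=[3, 5, 6, 9, 1, 4] cursor@3
After 3 (prev): list=[3, 5, 6, 9, 1, 4] cursor@3
After 4 (delete_current): list=[5, 6, 9, 1, 4] cursor@5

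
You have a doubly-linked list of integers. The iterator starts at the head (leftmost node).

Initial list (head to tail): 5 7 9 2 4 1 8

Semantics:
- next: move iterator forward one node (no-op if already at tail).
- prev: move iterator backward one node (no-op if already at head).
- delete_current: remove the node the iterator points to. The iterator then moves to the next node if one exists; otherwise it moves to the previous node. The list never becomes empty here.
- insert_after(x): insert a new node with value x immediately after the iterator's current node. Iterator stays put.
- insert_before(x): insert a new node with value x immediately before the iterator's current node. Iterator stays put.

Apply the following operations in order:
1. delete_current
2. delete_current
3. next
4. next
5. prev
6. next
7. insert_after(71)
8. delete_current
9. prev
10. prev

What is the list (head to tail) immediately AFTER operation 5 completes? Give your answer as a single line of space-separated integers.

After 1 (delete_current): list=[7, 9, 2, 4, 1, 8] cursor@7
After 2 (delete_current): list=[9, 2, 4, 1, 8] cursor@9
After 3 (next): list=[9, 2, 4, 1, 8] cursor@2
After 4 (next): list=[9, 2, 4, 1, 8] cursor@4
After 5 (prev): list=[9, 2, 4, 1, 8] cursor@2

Answer: 9 2 4 1 8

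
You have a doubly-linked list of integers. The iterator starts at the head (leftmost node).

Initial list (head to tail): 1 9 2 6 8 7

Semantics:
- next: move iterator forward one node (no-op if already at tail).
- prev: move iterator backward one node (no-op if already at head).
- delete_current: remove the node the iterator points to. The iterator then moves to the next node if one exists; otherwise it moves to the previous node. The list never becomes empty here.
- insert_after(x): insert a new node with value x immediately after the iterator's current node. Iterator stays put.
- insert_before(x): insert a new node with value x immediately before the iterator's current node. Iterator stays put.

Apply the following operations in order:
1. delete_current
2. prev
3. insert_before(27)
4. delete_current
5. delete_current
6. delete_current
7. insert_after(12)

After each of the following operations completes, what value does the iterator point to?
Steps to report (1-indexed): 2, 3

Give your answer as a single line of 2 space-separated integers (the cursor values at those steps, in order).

After 1 (delete_current): list=[9, 2, 6, 8, 7] cursor@9
After 2 (prev): list=[9, 2, 6, 8, 7] cursor@9
After 3 (insert_before(27)): list=[27, 9, 2, 6, 8, 7] cursor@9
After 4 (delete_current): list=[27, 2, 6, 8, 7] cursor@2
After 5 (delete_current): list=[27, 6, 8, 7] cursor@6
After 6 (delete_current): list=[27, 8, 7] cursor@8
After 7 (insert_after(12)): list=[27, 8, 12, 7] cursor@8

Answer: 9 9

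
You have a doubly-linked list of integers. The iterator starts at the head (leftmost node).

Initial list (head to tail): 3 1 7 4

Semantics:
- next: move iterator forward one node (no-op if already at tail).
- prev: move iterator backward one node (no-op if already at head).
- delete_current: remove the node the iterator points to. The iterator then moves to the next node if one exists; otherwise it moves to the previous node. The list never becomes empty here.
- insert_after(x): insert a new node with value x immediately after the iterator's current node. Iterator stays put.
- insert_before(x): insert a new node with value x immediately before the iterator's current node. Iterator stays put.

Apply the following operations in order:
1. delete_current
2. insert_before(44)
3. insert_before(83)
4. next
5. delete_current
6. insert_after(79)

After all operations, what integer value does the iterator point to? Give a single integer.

After 1 (delete_current): list=[1, 7, 4] cursor@1
After 2 (insert_before(44)): list=[44, 1, 7, 4] cursor@1
After 3 (insert_before(83)): list=[44, 83, 1, 7, 4] cursor@1
After 4 (next): list=[44, 83, 1, 7, 4] cursor@7
After 5 (delete_current): list=[44, 83, 1, 4] cursor@4
After 6 (insert_after(79)): list=[44, 83, 1, 4, 79] cursor@4

Answer: 4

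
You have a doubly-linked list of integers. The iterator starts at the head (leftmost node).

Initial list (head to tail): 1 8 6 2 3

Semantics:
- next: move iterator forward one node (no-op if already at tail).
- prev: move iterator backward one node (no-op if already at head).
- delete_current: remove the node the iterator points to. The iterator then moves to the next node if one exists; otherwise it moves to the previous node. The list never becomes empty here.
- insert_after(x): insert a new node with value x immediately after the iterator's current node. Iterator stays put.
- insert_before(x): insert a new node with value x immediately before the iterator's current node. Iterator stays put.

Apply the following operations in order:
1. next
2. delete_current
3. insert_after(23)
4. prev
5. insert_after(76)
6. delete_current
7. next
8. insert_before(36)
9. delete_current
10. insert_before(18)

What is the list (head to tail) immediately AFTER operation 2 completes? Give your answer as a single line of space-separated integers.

Answer: 1 6 2 3

Derivation:
After 1 (next): list=[1, 8, 6, 2, 3] cursor@8
After 2 (delete_current): list=[1, 6, 2, 3] cursor@6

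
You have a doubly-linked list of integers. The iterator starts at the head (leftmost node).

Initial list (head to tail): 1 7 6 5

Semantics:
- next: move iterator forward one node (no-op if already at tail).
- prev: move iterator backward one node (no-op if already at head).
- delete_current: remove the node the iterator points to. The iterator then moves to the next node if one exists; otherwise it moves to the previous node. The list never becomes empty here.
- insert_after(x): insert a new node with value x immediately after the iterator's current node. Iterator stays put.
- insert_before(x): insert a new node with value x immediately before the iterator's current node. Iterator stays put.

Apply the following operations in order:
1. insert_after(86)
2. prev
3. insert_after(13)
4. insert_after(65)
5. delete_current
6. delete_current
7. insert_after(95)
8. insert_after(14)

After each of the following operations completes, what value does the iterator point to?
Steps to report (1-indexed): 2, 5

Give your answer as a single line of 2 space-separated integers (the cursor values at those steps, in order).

Answer: 1 65

Derivation:
After 1 (insert_after(86)): list=[1, 86, 7, 6, 5] cursor@1
After 2 (prev): list=[1, 86, 7, 6, 5] cursor@1
After 3 (insert_after(13)): list=[1, 13, 86, 7, 6, 5] cursor@1
After 4 (insert_after(65)): list=[1, 65, 13, 86, 7, 6, 5] cursor@1
After 5 (delete_current): list=[65, 13, 86, 7, 6, 5] cursor@65
After 6 (delete_current): list=[13, 86, 7, 6, 5] cursor@13
After 7 (insert_after(95)): list=[13, 95, 86, 7, 6, 5] cursor@13
After 8 (insert_after(14)): list=[13, 14, 95, 86, 7, 6, 5] cursor@13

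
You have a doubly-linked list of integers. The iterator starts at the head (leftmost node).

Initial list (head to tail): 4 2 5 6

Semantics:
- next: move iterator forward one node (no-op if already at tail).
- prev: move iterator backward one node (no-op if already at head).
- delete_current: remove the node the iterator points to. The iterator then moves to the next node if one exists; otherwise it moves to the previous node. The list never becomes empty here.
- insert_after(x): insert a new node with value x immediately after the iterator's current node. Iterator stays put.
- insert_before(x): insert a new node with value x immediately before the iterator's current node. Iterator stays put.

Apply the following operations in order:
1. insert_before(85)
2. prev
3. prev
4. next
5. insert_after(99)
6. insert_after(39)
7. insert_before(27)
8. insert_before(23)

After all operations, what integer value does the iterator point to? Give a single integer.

After 1 (insert_before(85)): list=[85, 4, 2, 5, 6] cursor@4
After 2 (prev): list=[85, 4, 2, 5, 6] cursor@85
After 3 (prev): list=[85, 4, 2, 5, 6] cursor@85
After 4 (next): list=[85, 4, 2, 5, 6] cursor@4
After 5 (insert_after(99)): list=[85, 4, 99, 2, 5, 6] cursor@4
After 6 (insert_after(39)): list=[85, 4, 39, 99, 2, 5, 6] cursor@4
After 7 (insert_before(27)): list=[85, 27, 4, 39, 99, 2, 5, 6] cursor@4
After 8 (insert_before(23)): list=[85, 27, 23, 4, 39, 99, 2, 5, 6] cursor@4

Answer: 4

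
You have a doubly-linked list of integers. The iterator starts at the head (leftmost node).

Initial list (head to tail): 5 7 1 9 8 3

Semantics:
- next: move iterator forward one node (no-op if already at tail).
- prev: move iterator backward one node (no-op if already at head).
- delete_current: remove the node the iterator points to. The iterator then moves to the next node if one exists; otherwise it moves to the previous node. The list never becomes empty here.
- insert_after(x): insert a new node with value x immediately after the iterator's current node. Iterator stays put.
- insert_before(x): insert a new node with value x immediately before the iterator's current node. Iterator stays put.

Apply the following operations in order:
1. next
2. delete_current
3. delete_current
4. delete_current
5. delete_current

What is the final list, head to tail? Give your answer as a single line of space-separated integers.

Answer: 5 3

Derivation:
After 1 (next): list=[5, 7, 1, 9, 8, 3] cursor@7
After 2 (delete_current): list=[5, 1, 9, 8, 3] cursor@1
After 3 (delete_current): list=[5, 9, 8, 3] cursor@9
After 4 (delete_current): list=[5, 8, 3] cursor@8
After 5 (delete_current): list=[5, 3] cursor@3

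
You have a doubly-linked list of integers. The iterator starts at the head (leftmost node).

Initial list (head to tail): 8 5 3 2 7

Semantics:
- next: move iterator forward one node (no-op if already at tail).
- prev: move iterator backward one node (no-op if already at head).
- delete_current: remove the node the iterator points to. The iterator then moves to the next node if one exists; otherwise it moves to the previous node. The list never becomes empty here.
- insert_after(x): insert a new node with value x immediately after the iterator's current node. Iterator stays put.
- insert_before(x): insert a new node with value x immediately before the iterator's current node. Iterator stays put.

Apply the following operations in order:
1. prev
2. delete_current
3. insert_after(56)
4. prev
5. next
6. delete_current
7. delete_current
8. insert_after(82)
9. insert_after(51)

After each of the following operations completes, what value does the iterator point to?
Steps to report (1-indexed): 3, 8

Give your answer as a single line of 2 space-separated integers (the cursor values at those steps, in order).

Answer: 5 2

Derivation:
After 1 (prev): list=[8, 5, 3, 2, 7] cursor@8
After 2 (delete_current): list=[5, 3, 2, 7] cursor@5
After 3 (insert_after(56)): list=[5, 56, 3, 2, 7] cursor@5
After 4 (prev): list=[5, 56, 3, 2, 7] cursor@5
After 5 (next): list=[5, 56, 3, 2, 7] cursor@56
After 6 (delete_current): list=[5, 3, 2, 7] cursor@3
After 7 (delete_current): list=[5, 2, 7] cursor@2
After 8 (insert_after(82)): list=[5, 2, 82, 7] cursor@2
After 9 (insert_after(51)): list=[5, 2, 51, 82, 7] cursor@2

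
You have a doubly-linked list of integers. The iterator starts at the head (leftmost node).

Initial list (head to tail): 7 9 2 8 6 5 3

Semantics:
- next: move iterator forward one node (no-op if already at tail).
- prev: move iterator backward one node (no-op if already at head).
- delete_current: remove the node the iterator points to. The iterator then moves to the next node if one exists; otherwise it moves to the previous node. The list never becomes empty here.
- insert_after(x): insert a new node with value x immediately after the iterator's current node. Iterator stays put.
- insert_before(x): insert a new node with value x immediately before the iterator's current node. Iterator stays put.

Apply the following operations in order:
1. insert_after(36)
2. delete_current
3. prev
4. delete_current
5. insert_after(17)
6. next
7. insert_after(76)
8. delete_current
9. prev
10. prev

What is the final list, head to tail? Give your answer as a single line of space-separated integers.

Answer: 9 76 2 8 6 5 3

Derivation:
After 1 (insert_after(36)): list=[7, 36, 9, 2, 8, 6, 5, 3] cursor@7
After 2 (delete_current): list=[36, 9, 2, 8, 6, 5, 3] cursor@36
After 3 (prev): list=[36, 9, 2, 8, 6, 5, 3] cursor@36
After 4 (delete_current): list=[9, 2, 8, 6, 5, 3] cursor@9
After 5 (insert_after(17)): list=[9, 17, 2, 8, 6, 5, 3] cursor@9
After 6 (next): list=[9, 17, 2, 8, 6, 5, 3] cursor@17
After 7 (insert_after(76)): list=[9, 17, 76, 2, 8, 6, 5, 3] cursor@17
After 8 (delete_current): list=[9, 76, 2, 8, 6, 5, 3] cursor@76
After 9 (prev): list=[9, 76, 2, 8, 6, 5, 3] cursor@9
After 10 (prev): list=[9, 76, 2, 8, 6, 5, 3] cursor@9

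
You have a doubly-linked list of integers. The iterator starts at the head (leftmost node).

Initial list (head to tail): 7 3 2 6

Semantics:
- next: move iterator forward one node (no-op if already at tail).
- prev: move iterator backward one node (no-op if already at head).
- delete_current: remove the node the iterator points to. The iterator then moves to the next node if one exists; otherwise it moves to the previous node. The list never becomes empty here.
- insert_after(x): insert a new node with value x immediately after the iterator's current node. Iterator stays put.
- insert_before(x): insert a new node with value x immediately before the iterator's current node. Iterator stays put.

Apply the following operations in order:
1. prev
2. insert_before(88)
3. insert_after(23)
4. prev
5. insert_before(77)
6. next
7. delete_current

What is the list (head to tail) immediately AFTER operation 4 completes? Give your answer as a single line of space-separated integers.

After 1 (prev): list=[7, 3, 2, 6] cursor@7
After 2 (insert_before(88)): list=[88, 7, 3, 2, 6] cursor@7
After 3 (insert_after(23)): list=[88, 7, 23, 3, 2, 6] cursor@7
After 4 (prev): list=[88, 7, 23, 3, 2, 6] cursor@88

Answer: 88 7 23 3 2 6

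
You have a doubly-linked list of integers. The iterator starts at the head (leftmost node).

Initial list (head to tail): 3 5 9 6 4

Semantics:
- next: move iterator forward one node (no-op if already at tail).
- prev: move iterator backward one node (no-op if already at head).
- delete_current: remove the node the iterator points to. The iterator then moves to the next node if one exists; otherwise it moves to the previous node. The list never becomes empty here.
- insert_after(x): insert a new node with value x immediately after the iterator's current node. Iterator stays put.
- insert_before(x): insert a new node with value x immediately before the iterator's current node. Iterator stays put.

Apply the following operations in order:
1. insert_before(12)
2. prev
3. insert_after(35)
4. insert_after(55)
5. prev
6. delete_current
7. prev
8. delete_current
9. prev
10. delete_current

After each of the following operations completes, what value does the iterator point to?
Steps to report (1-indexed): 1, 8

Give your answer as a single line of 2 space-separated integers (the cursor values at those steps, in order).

Answer: 3 35

Derivation:
After 1 (insert_before(12)): list=[12, 3, 5, 9, 6, 4] cursor@3
After 2 (prev): list=[12, 3, 5, 9, 6, 4] cursor@12
After 3 (insert_after(35)): list=[12, 35, 3, 5, 9, 6, 4] cursor@12
After 4 (insert_after(55)): list=[12, 55, 35, 3, 5, 9, 6, 4] cursor@12
After 5 (prev): list=[12, 55, 35, 3, 5, 9, 6, 4] cursor@12
After 6 (delete_current): list=[55, 35, 3, 5, 9, 6, 4] cursor@55
After 7 (prev): list=[55, 35, 3, 5, 9, 6, 4] cursor@55
After 8 (delete_current): list=[35, 3, 5, 9, 6, 4] cursor@35
After 9 (prev): list=[35, 3, 5, 9, 6, 4] cursor@35
After 10 (delete_current): list=[3, 5, 9, 6, 4] cursor@3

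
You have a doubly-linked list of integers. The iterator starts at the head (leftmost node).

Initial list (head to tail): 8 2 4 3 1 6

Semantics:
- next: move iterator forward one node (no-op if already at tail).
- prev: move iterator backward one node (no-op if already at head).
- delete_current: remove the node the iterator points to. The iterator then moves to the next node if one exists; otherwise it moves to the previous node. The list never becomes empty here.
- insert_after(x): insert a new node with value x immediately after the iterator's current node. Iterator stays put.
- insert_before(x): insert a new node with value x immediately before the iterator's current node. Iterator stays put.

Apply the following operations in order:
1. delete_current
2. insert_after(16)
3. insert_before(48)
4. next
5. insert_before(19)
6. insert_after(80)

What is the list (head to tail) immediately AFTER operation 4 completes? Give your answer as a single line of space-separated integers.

After 1 (delete_current): list=[2, 4, 3, 1, 6] cursor@2
After 2 (insert_after(16)): list=[2, 16, 4, 3, 1, 6] cursor@2
After 3 (insert_before(48)): list=[48, 2, 16, 4, 3, 1, 6] cursor@2
After 4 (next): list=[48, 2, 16, 4, 3, 1, 6] cursor@16

Answer: 48 2 16 4 3 1 6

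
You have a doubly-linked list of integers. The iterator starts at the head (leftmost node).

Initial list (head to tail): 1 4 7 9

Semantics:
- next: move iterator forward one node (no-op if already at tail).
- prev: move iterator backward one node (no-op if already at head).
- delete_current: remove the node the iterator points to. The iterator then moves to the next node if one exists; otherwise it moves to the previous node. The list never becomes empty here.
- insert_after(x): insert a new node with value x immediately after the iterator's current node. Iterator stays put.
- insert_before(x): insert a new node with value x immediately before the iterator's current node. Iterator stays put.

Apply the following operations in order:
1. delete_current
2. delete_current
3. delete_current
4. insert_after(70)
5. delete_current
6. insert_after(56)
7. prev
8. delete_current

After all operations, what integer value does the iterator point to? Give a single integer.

Answer: 56

Derivation:
After 1 (delete_current): list=[4, 7, 9] cursor@4
After 2 (delete_current): list=[7, 9] cursor@7
After 3 (delete_current): list=[9] cursor@9
After 4 (insert_after(70)): list=[9, 70] cursor@9
After 5 (delete_current): list=[70] cursor@70
After 6 (insert_after(56)): list=[70, 56] cursor@70
After 7 (prev): list=[70, 56] cursor@70
After 8 (delete_current): list=[56] cursor@56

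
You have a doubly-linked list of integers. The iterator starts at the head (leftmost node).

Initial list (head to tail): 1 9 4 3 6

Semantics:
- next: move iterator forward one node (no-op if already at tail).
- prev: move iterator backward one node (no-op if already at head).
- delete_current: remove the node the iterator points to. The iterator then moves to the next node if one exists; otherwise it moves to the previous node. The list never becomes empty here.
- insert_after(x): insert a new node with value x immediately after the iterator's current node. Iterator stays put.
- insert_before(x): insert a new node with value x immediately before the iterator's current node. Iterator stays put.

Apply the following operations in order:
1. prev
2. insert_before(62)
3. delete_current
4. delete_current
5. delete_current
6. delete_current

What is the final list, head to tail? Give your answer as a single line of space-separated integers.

Answer: 62 6

Derivation:
After 1 (prev): list=[1, 9, 4, 3, 6] cursor@1
After 2 (insert_before(62)): list=[62, 1, 9, 4, 3, 6] cursor@1
After 3 (delete_current): list=[62, 9, 4, 3, 6] cursor@9
After 4 (delete_current): list=[62, 4, 3, 6] cursor@4
After 5 (delete_current): list=[62, 3, 6] cursor@3
After 6 (delete_current): list=[62, 6] cursor@6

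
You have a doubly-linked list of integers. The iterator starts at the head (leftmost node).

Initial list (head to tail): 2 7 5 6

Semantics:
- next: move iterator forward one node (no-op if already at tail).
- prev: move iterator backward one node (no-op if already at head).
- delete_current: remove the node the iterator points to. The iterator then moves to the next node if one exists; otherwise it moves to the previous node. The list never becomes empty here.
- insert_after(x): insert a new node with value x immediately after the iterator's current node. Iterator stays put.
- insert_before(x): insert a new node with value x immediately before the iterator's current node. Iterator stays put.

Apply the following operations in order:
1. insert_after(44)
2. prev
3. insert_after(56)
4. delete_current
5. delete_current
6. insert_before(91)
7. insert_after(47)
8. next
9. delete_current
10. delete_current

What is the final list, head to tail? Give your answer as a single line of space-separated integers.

Answer: 91 44 5 6

Derivation:
After 1 (insert_after(44)): list=[2, 44, 7, 5, 6] cursor@2
After 2 (prev): list=[2, 44, 7, 5, 6] cursor@2
After 3 (insert_after(56)): list=[2, 56, 44, 7, 5, 6] cursor@2
After 4 (delete_current): list=[56, 44, 7, 5, 6] cursor@56
After 5 (delete_current): list=[44, 7, 5, 6] cursor@44
After 6 (insert_before(91)): list=[91, 44, 7, 5, 6] cursor@44
After 7 (insert_after(47)): list=[91, 44, 47, 7, 5, 6] cursor@44
After 8 (next): list=[91, 44, 47, 7, 5, 6] cursor@47
After 9 (delete_current): list=[91, 44, 7, 5, 6] cursor@7
After 10 (delete_current): list=[91, 44, 5, 6] cursor@5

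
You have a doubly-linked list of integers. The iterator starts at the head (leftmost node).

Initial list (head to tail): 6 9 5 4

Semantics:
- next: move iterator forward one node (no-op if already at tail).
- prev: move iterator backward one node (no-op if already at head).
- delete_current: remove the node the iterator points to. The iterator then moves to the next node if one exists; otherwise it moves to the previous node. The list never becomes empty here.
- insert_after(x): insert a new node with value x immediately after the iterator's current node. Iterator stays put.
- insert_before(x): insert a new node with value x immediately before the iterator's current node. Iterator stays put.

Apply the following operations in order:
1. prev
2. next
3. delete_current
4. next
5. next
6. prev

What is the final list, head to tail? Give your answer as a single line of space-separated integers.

Answer: 6 5 4

Derivation:
After 1 (prev): list=[6, 9, 5, 4] cursor@6
After 2 (next): list=[6, 9, 5, 4] cursor@9
After 3 (delete_current): list=[6, 5, 4] cursor@5
After 4 (next): list=[6, 5, 4] cursor@4
After 5 (next): list=[6, 5, 4] cursor@4
After 6 (prev): list=[6, 5, 4] cursor@5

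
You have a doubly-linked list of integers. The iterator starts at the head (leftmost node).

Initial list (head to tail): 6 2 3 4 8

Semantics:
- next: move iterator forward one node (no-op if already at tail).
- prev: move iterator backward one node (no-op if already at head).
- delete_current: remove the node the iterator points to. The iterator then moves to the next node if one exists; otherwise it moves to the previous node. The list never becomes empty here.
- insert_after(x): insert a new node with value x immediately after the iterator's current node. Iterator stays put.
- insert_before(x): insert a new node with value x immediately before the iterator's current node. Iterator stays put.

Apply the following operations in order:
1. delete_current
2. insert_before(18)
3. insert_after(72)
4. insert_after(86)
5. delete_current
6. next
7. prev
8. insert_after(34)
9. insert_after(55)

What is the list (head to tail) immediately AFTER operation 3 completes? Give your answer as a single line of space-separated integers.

Answer: 18 2 72 3 4 8

Derivation:
After 1 (delete_current): list=[2, 3, 4, 8] cursor@2
After 2 (insert_before(18)): list=[18, 2, 3, 4, 8] cursor@2
After 3 (insert_after(72)): list=[18, 2, 72, 3, 4, 8] cursor@2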